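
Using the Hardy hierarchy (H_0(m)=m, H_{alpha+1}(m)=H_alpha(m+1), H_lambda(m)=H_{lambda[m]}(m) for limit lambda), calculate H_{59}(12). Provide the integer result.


H_59(12):
For finite ordinals k, H_k(n) = n + k (each successor step adds 1).
H_59(12) = 12 + 59 = 71

71


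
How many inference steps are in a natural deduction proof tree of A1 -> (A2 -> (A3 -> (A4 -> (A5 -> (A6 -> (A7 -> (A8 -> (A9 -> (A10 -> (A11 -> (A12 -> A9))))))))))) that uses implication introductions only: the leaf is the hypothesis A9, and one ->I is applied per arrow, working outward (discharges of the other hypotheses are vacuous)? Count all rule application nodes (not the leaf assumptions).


The formula has 12 arrows (->); its innermost consequent A9 is one of the antecedents,
so the proof starts from the hypothesis leaf A9 (not a rule application) and closes one arrow per ->I.
Building A1 -> (A2 -> (A3 -> (A4 -> (A5 -> (A6 -> (A7 -> (A8 -> (A9 -> (A10 -> (A11 -> (A12 -> A9))))))))))) therefore takes 12 nested implication introductions.
Total inference nodes = 12

12


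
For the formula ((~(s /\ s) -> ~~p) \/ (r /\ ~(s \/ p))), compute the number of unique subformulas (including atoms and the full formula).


Formula: ((~(s /\ s) -> ~~p) \/ (r /\ ~(s \/ p)))
Subformulas found:
  1. s
  2. r
  3. p
  4. ~p
  5. ~~p
  6. (s /\ s)
  7. (s \/ p)
  8. ~(s \/ p)
  9. ~(s /\ s)
  10. (r /\ ~(s \/ p))
  11. (~(s /\ s) -> ~~p)
  12. ((~(s /\ s) -> ~~p) \/ (r /\ ~(s \/ p)))
Total distinct subformulas = 12

12


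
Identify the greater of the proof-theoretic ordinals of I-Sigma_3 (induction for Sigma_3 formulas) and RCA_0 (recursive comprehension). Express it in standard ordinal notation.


Proof-theoretic ordinal of I-Sigma_3 (induction for Sigma_3 formulas): omega^(omega^(omega^omega))
Proof-theoretic ordinal of RCA_0 (recursive comprehension): omega^omega
Comparing: omega^omega < omega^(omega^(omega^omega)).
The larger ordinal is omega^(omega^(omega^omega)) (from I-Sigma_3 (induction for Sigma_3 formulas)).

omega^(omega^(omega^omega))


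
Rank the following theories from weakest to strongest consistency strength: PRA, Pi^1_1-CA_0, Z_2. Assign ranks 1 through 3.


Ordering by consistency strength:
1. PRA
2. Pi^1_1-CA_0
3. Z_2


PRA=1, Pi^1_1-CA_0=2, Z_2=3


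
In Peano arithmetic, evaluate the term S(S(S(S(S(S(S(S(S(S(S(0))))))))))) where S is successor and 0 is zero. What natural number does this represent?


Counting successors applied to 0:
11 applications of S to 0 = 11

11


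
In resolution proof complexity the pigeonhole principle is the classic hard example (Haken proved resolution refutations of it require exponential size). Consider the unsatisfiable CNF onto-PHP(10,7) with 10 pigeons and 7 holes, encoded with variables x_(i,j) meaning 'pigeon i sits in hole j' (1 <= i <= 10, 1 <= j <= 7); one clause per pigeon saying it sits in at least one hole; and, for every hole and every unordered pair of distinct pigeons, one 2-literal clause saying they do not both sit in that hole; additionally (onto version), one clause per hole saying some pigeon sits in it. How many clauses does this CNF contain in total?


onto-PHP(10,7): 10 pigeons, 7 holes, 10*7 = 70 variables.
- pigeon clauses: one per pigeon -> 10 clauses
- hole clauses: 7 holes * C(10,2) = 7 * 45 -> 315 clauses
- onto clauses: one per hole -> 7 clauses
Total clauses = 10 + 315 + 7 = 332

332


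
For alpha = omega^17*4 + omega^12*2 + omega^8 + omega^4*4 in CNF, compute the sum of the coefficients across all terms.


CNF: omega^17*4 + omega^12*2 + omega^8 + omega^4*4
Coefficients: 4 + 2 + 1 + 4 = 11

11


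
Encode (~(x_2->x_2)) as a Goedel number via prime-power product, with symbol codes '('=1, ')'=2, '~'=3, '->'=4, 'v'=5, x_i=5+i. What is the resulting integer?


Formula: (~(x_2->x_2))
Symbol codes: [1, 3, 1, 7, 4, 7, 2, 2]
Primes: [2, 3, 5, 7, 11, 13, 17, 19]
p_1^1 = 2^1 = 2
p_2^3 = 3^3 = 27
p_3^1 = 5^1 = 5
p_4^7 = 7^7 = 823543
p_5^4 = 11^4 = 14641
p_6^7 = 13^7 = 62748517
p_7^2 = 17^2 = 289
p_8^2 = 19^2 = 361
Product = 21312249693708152361111930

21312249693708152361111930


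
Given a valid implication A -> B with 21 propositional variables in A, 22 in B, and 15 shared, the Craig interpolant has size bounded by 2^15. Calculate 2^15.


Shared atoms = 15
Craig interpolant size bound = 2^15
= 32768

32768


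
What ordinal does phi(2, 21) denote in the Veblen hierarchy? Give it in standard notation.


phi(2, 21):
phi(2, beta) = zeta_beta (the beta-th zeta number, fixed point of epsilon).
phi(2, 21) = zeta_21

zeta_21


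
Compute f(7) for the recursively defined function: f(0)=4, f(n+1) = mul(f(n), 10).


f(0) = 4
f(1) = mul(f(0), 10) = mul(4, 10) = 40
f(2) = mul(f(1), 10) = mul(40, 10) = 400
f(3) = mul(f(2), 10) = mul(400, 10) = 4000
f(4) = mul(f(3), 10) = mul(4000, 10) = 40000
f(5) = mul(f(4), 10) = mul(40000, 10) = 400000
f(6) = mul(f(5), 10) = mul(400000, 10) = 4000000
f(7) = mul(f(6), 10) = mul(4000000, 10) = 40000000


40000000


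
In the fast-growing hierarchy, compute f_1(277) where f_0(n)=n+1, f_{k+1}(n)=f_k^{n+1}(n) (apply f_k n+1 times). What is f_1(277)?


f_1(277) = f_0^278(277)
f_0 adds 1 each time, applied 278 times.
f_1(277) = 277 + 278 = 555

555


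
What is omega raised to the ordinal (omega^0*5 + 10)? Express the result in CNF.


omega^(omega^0*5 + 10):
omega^0 = 1, so the exponent is 5 + 10 = 15 (finite ordinal addition).
Result = omega^15, already a single CNF term.

omega^15


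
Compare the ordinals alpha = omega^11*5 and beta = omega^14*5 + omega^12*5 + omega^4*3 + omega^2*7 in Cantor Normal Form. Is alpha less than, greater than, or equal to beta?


Compare term by term from highest exponent:
alpha = omega^11*5
beta = omega^14*5 + omega^12*5 + omega^4*3 + omega^2*7
Term 1: alpha has omega^11*5, beta has omega^14*5
Term 2: alpha has omega^0*0, beta has omega^12*5
Term 3: alpha has omega^0*0, beta has omega^4*3
Term 4: alpha has omega^0*0, beta has omega^2*7
Result: alpha < beta

alpha < beta


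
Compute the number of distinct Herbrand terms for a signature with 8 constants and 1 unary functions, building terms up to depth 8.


Herbrand terms by depth:
Depth 0: 8 constants
Depth 1: 8 new terms (running total: 16)
Depth 2: 8 new terms (running total: 24)
Depth 3: 8 new terms (running total: 32)
Depth 4: 8 new terms (running total: 40)
Depth 5: 8 new terms (running total: 48)
Depth 6: 8 new terms (running total: 56)
Depth 7: 8 new terms (running total: 64)
Depth 8: 8 new terms (running total: 72)
Total distinct ground terms = 72

72


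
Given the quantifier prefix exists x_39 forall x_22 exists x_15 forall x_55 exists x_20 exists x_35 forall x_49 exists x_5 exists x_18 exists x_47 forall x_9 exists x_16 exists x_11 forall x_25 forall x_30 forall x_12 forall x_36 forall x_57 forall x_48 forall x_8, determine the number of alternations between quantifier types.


Walk the prefix and count type changes:
  position 1: exists -> forall <-- alternation
  position 2: forall -> exists <-- alternation
  position 3: exists -> forall <-- alternation
  position 4: forall -> exists <-- alternation
  position 5: exists -> exists
  position 6: exists -> forall <-- alternation
  position 7: forall -> exists <-- alternation
  position 8: exists -> exists
  position 9: exists -> exists
  position 10: exists -> forall <-- alternation
  position 11: forall -> exists <-- alternation
  position 12: exists -> exists
  position 13: exists -> forall <-- alternation
  position 14: forall -> forall
  position 15: forall -> forall
  position 16: forall -> forall
  position 17: forall -> forall
  position 18: forall -> forall
  position 19: forall -> forall
Total alternations = 9

9


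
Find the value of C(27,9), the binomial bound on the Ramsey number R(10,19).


R(10,19) <= C(10+19-2, 10-1) = C(27, 9)
C(27, 9) = 27! / (9! * 18!)
= 4686825

4686825


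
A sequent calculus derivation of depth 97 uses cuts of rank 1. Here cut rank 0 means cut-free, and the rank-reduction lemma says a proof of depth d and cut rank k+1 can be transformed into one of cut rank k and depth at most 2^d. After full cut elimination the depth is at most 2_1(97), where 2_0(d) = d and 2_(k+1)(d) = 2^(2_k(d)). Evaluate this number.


Each rank reduction sends depth d to at most 2^d; cut rank r needs r reductions.
2_0(97) = 97
2_1(97) = 2^97 = 158456325028528675187087900672
Cut-free depth bound = 158456325028528675187087900672

158456325028528675187087900672


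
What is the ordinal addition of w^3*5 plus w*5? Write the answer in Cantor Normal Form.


Ordinal addition w^3*5 + w*5:
Leading exponent of alpha (3) > leading exponent of beta (1).
Since alpha's term has higher exponent than beta's leading term,
the sum is simply alpha followed by beta.
Result = w^3*5 + w*5

w^3*5 + w*5


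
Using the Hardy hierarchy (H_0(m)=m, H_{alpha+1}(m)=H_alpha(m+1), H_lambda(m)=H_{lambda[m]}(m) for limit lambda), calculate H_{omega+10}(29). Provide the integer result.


H_{omega+10}(29):
Unwind the 10 successor steps: H_{omega+10}(29) = H_omega(29+10) = H_omega(39).
H_omega(m) = H_m(m) = m + m = 2m.
Result = 2 * 39 = 78

78


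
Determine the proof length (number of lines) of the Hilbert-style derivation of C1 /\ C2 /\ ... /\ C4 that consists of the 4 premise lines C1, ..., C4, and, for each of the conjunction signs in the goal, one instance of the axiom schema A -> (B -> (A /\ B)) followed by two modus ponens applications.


Conjoining 4 premises:
- 4 premise lines
- the goal has 3 conjunction signs; each costs 1 axiom instance + 2 MP = 3 lines: 3 * 3 = 9
Total = 4 + 9 = 13 lines.

13


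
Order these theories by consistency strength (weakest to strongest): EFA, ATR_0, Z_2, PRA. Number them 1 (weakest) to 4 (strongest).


Ordering by consistency strength:
1. EFA
2. PRA
3. ATR_0
4. Z_2


EFA=1, ATR_0=3, Z_2=4, PRA=2


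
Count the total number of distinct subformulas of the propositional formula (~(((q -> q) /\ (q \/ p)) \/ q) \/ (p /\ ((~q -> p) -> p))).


Formula: (~(((q -> q) /\ (q \/ p)) \/ q) \/ (p /\ ((~q -> p) -> p)))
Subformulas found:
  1. q
  2. p
  3. ~q
  4. (q \/ p)
  5. (q -> q)
  6. (~q -> p)
  7. ((~q -> p) -> p)
  8. ((q -> q) /\ (q \/ p))
  9. (p /\ ((~q -> p) -> p))
  10. (((q -> q) /\ (q \/ p)) \/ q)
  11. ~(((q -> q) /\ (q \/ p)) \/ q)
  12. (~(((q -> q) /\ (q \/ p)) \/ q) \/ (p /\ ((~q -> p) -> p)))
Total distinct subformulas = 12

12


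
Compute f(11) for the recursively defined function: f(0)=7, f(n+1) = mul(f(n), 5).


f(0) = 7
f(1) = mul(f(0), 5) = mul(7, 5) = 35
f(2) = mul(f(1), 5) = mul(35, 5) = 175
f(3) = mul(f(2), 5) = mul(175, 5) = 875
f(4) = mul(f(3), 5) = mul(875, 5) = 4375
f(5) = mul(f(4), 5) = mul(4375, 5) = 21875
f(6) = mul(f(5), 5) = mul(21875, 5) = 109375
f(7) = mul(f(6), 5) = mul(109375, 5) = 546875
f(8) = mul(f(7), 5) = mul(546875, 5) = 2734375
f(9) = mul(f(8), 5) = mul(2734375, 5) = 13671875
f(10) = mul(f(9), 5) = mul(13671875, 5) = 68359375
f(11) = mul(f(10), 5) = mul(68359375, 5) = 341796875


341796875


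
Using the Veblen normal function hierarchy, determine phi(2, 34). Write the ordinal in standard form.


phi(2, 34):
phi(2, beta) = zeta_beta (the beta-th zeta number, fixed point of epsilon).
phi(2, 34) = zeta_34

zeta_34


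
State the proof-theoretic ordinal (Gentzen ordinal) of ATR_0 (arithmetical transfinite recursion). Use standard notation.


The proof-theoretic ordinal of ATR_0 (arithmetical transfinite recursion) is a standard result in ordinal analysis.
This ordinal is the supremum of order types of primitive recursive well-orderings
that the theory can prove to be well-ordered.
For ATR_0 (arithmetical transfinite recursion), the proof-theoretic ordinal is Gamma_0.

Gamma_0


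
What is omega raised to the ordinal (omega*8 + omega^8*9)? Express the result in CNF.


omega^(omega*8 + omega^8*9):
In ordinal addition a term is absorbed by a following term of strictly larger exponent: 1 < 8, so omega*8 + omega^8*9 = omega^8*9.
omega raised to a CNF ordinal is a single CNF term: Result = omega^(omega^8*9)

omega^(omega^8*9)


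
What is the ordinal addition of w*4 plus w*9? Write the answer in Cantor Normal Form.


Ordinal addition w*4 + w*9:
Both terms have the same exponent 1.
w^e*c + w^e*d = w^e*(c+d).
Result = w^1*(4+9) = w*13

w*13


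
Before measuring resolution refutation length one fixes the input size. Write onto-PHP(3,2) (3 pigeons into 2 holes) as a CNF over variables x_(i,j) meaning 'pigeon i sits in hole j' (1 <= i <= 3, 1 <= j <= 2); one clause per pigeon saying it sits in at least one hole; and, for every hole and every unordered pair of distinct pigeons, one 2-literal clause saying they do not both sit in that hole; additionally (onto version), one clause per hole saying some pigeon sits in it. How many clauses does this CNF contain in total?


onto-PHP(3,2): 3 pigeons, 2 holes, 3*2 = 6 variables.
- pigeon clauses: one per pigeon -> 3 clauses
- hole clauses: 2 holes * C(3,2) = 2 * 3 -> 6 clauses
- onto clauses: one per hole -> 2 clauses
Total clauses = 3 + 6 + 2 = 11

11


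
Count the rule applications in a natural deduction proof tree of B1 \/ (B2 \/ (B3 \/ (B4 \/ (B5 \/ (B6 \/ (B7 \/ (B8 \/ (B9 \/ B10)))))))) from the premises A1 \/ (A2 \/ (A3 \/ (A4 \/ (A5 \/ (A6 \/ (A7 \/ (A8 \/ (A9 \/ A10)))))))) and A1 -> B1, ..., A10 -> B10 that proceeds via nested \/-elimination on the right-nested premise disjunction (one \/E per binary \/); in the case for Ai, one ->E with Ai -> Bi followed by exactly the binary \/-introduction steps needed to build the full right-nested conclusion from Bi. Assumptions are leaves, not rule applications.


Constructive dilemma with 10 branches, all disjunctions right-nested:
- \/E: the premise has 9 binary \/, each eliminated once: 9 nodes.
- ->E: one per case (Ai with Ai -> Bi gives Bi): 10 nodes.
- \/I: in case i < n, Bi needs 1 step to form Bi \/ (B(i+1) \/ ...) and then i-1 steps to prepend B(i-1), ..., B1, i.e. i steps; in case i = n, B10 needs 9 prepend steps.
  \/I total = (1 + 2 + ... + 9) + 9 = 45 + 9 = 54 nodes.
Total = 9 + 10 + 54 = 73

73


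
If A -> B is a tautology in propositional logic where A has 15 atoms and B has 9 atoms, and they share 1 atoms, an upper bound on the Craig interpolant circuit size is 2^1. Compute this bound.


Shared atoms = 1
Craig interpolant size bound = 2^1
= 2

2


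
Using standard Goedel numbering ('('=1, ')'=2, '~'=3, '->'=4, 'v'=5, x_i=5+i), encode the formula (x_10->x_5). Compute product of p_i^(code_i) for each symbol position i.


Formula: (x_10->x_5)
Symbol codes: [1, 15, 4, 10, 2]
Primes: [2, 3, 5, 7, 11]
p_1^1 = 2^1 = 2
p_2^15 = 3^15 = 14348907
p_3^4 = 5^4 = 625
p_4^10 = 7^10 = 282475249
p_5^2 = 11^2 = 121
Product = 613048175502555003750

613048175502555003750


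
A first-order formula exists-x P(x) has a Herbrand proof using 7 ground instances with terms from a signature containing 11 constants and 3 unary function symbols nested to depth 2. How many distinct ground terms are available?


Herbrand terms by depth:
Depth 0: 11 constants
Depth 1: 33 new terms (running total: 44)
Depth 2: 99 new terms (running total: 143)
Total distinct ground terms = 143

143


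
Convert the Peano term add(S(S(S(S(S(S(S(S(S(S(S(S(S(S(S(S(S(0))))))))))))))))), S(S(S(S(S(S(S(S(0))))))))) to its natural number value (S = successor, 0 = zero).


add(S^17(0), S^8(0)):
S^17(0) = 17
S^8(0) = 8
17 + 8 = 25

25


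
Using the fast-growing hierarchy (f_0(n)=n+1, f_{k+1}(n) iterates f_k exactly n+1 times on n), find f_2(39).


f_2(39) = f_1^40(39)
f_1(m) = 2m + 1.
Iterating: f_1^k(n) = 2^k*(n+1) - 1.
f_2(39) = 2^40*(39+1) - 1 = 1099511627776*40 - 1 = 43980465111039

43980465111039


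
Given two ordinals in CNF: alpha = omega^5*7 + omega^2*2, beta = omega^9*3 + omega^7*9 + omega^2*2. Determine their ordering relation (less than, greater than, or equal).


Compare term by term from highest exponent:
alpha = omega^5*7 + omega^2*2
beta = omega^9*3 + omega^7*9 + omega^2*2
Term 1: alpha has omega^5*7, beta has omega^9*3
Term 2: alpha has omega^2*2, beta has omega^7*9
Term 3: alpha has omega^0*0, beta has omega^2*2
Result: alpha < beta

alpha < beta


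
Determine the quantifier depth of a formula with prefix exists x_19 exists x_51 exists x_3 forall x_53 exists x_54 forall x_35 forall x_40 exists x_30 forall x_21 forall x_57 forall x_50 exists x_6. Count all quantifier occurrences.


Quantifier prefix has 12 quantifier symbols.
Quantifier depth = 12

12


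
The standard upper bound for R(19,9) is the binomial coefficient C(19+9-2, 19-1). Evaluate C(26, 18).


R(19,9) <= C(19+9-2, 19-1) = C(26, 18)
C(26, 18) = 26! / (18! * 8!)
= 1562275

1562275


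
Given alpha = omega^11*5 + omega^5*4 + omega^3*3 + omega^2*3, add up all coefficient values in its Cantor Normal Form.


CNF: omega^11*5 + omega^5*4 + omega^3*3 + omega^2*3
Coefficients: 5 + 4 + 3 + 3 = 15

15


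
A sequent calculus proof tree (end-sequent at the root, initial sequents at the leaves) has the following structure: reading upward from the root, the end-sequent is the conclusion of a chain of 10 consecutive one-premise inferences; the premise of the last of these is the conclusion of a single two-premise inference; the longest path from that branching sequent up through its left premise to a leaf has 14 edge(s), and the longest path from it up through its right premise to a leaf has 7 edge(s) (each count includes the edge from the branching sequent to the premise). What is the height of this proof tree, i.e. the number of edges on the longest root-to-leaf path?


Longest path through the left premise: 14 edges (measured from the branching sequent)
Longest path through the right premise: 7 edges
Height of the subtree rooted at the branching sequent: max(14, 7) = 14
The branching sequent sits 10 edges above the root (the chain of one-premise inferences), so height = 14 + 10 = 24

24


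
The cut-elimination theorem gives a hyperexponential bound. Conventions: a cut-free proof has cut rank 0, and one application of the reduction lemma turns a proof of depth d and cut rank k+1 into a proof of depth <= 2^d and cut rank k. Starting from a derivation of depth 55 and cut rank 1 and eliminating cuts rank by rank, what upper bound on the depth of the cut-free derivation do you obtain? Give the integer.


Each rank reduction sends depth d to at most 2^d; cut rank r needs r reductions.
2_0(55) = 55
2_1(55) = 2^55 = 36028797018963968
Cut-free depth bound = 36028797018963968

36028797018963968


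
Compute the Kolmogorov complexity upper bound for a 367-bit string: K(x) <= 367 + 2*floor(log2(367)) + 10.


floor(log2(367)) = 8
2 * 8 = 16
K(x) <= 367 + 16 + 10 = 393

393


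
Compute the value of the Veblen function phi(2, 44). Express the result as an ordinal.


phi(2, 44):
phi(2, beta) = zeta_beta (the beta-th zeta number, fixed point of epsilon).
phi(2, 44) = zeta_44

zeta_44


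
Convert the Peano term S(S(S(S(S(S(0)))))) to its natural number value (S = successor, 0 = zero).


Counting successors applied to 0:
6 applications of S to 0 = 6

6


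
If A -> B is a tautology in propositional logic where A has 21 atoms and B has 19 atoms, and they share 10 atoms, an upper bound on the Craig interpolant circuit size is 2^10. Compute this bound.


Shared atoms = 10
Craig interpolant size bound = 2^10
= 1024

1024


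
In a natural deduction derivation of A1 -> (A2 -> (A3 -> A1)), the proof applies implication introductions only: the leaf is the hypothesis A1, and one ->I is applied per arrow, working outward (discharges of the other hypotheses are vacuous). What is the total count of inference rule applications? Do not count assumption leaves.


The formula has 3 arrows (->); its innermost consequent A1 is one of the antecedents,
so the proof starts from the hypothesis leaf A1 (not a rule application) and closes one arrow per ->I.
Building A1 -> (A2 -> (A3 -> A1)) therefore takes 3 nested implication introductions.
Total inference nodes = 3

3


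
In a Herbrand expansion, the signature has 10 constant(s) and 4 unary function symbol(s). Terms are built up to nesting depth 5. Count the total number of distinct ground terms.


Herbrand terms by depth:
Depth 0: 10 constants
Depth 1: 40 new terms (running total: 50)
Depth 2: 160 new terms (running total: 210)
Depth 3: 640 new terms (running total: 850)
Depth 4: 2560 new terms (running total: 3410)
Depth 5: 10240 new terms (running total: 13650)
Total distinct ground terms = 13650

13650


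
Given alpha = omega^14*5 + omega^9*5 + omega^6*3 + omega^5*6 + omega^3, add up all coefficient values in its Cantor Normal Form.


CNF: omega^14*5 + omega^9*5 + omega^6*3 + omega^5*6 + omega^3
Coefficients: 5 + 5 + 3 + 6 + 1 = 20

20


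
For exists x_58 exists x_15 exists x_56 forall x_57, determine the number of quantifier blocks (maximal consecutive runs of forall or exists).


Alternations = 1.
Blocks = alternations + 1 = 2

2


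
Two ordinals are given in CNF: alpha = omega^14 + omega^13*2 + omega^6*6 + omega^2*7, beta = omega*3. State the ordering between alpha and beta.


Compare term by term from highest exponent:
alpha = omega^14 + omega^13*2 + omega^6*6 + omega^2*7
beta = omega*3
Term 1: alpha has omega^14*1, beta has omega^1*3
Term 2: alpha has omega^13*2, beta has omega^0*0
Term 3: alpha has omega^6*6, beta has omega^0*0
Term 4: alpha has omega^2*7, beta has omega^0*0
Result: alpha > beta

alpha > beta


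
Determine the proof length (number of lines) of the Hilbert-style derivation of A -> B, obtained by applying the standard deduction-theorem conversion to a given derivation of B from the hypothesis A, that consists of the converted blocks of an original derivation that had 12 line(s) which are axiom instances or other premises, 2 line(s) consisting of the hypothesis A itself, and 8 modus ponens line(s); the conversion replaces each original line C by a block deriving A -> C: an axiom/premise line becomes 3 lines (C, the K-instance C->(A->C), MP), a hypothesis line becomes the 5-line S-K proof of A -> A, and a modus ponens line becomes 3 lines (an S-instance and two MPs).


Deduction-theorem conversion, block by block:
- 12 axiom/premise lines -> 3 lines each = 36
- 2 hypothesis lines -> 5 lines each (identity proof A->A) = 10
- 8 MP lines -> 3 lines each (S-instance, MP, MP) = 24
Total = 36 + 10 + 24 = 70 lines.

70


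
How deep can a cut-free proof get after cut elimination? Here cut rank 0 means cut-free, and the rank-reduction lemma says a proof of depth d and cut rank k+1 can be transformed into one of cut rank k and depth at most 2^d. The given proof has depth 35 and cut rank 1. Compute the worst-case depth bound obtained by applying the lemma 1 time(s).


Each rank reduction sends depth d to at most 2^d; cut rank r needs r reductions.
2_0(35) = 35
2_1(35) = 2^35 = 34359738368
Cut-free depth bound = 34359738368

34359738368


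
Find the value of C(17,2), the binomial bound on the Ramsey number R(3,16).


R(3,16) <= C(3+16-2, 3-1) = C(17, 2)
C(17, 2) = 17! / (2! * 15!)
= 136

136


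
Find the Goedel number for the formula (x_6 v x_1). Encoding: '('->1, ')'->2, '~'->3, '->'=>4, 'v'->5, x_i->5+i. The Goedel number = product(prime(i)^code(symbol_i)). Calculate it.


Formula: (x_6 v x_1)
Symbol codes: [1, 11, 5, 6, 2]
Primes: [2, 3, 5, 7, 11]
p_1^1 = 2^1 = 2
p_2^11 = 3^11 = 177147
p_3^5 = 5^5 = 3125
p_4^6 = 7^6 = 117649
p_5^2 = 11^2 = 121
Product = 15761132848518750

15761132848518750


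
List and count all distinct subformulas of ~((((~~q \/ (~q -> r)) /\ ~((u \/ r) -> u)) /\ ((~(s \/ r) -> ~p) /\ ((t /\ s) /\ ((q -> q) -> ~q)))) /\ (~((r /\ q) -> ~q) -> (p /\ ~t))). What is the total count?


Formula: ~((((~~q \/ (~q -> r)) /\ ~((u \/ r) -> u)) /\ ((~(s \/ r) -> ~p) /\ ((t /\ s) /\ ((q -> q) -> ~q)))) /\ (~((r /\ q) -> ~q) -> (p /\ ~t)))
Subformulas found:
  1. r
  2. p
  3. q
  4. u
  5. s
  6. t
  7. ~t
  8. ~p
  9. ~q
  10. ~~q
  11. (q -> q)
  12. (s \/ r)
  13. (r /\ q)
  14. (t /\ s)
  15. (u \/ r)
  16. ~(s \/ r)
  17. (~q -> r)
  18. (p /\ ~t)
  19. ((u \/ r) -> u)
  20. ((q -> q) -> ~q)
  21. ~((u \/ r) -> u)
  22. ((r /\ q) -> ~q)
  23. ~((r /\ q) -> ~q)
  24. (~(s \/ r) -> ~p)
  25. (~~q \/ (~q -> r))
  26. ((t /\ s) /\ ((q -> q) -> ~q))
  27. (~((r /\ q) -> ~q) -> (p /\ ~t))
  28. ((~~q \/ (~q -> r)) /\ ~((u \/ r) -> u))
  29. ((~(s \/ r) -> ~p) /\ ((t /\ s) /\ ((q -> q) -> ~q)))
  30. (((~~q \/ (~q -> r)) /\ ~((u \/ r) -> u)) /\ ((~(s \/ r) -> ~p) /\ ((t /\ s) /\ ((q -> q) -> ~q))))
  31. ((((~~q \/ (~q -> r)) /\ ~((u \/ r) -> u)) /\ ((~(s \/ r) -> ~p) /\ ((t /\ s) /\ ((q -> q) -> ~q)))) /\ (~((r /\ q) -> ~q) -> (p /\ ~t)))
  32. ~((((~~q \/ (~q -> r)) /\ ~((u \/ r) -> u)) /\ ((~(s \/ r) -> ~p) /\ ((t /\ s) /\ ((q -> q) -> ~q)))) /\ (~((r /\ q) -> ~q) -> (p /\ ~t)))
Total distinct subformulas = 32

32


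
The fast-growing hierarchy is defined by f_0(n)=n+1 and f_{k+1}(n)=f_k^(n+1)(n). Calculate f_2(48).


f_2(48) = f_1^49(48)
f_1(m) = 2m + 1.
Iterating: f_1^k(n) = 2^k*(n+1) - 1.
f_2(48) = 2^49*(48+1) - 1 = 562949953421312*49 - 1 = 27584547717644287

27584547717644287


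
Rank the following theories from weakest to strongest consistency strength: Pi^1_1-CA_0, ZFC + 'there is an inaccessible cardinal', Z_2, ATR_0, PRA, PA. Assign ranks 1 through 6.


Ordering by consistency strength:
1. PRA
2. PA
3. ATR_0
4. Pi^1_1-CA_0
5. Z_2
6. ZFC + 'there is an inaccessible cardinal'


Pi^1_1-CA_0=4, ZFC + 'there is an inaccessible cardinal'=6, Z_2=5, ATR_0=3, PRA=1, PA=2


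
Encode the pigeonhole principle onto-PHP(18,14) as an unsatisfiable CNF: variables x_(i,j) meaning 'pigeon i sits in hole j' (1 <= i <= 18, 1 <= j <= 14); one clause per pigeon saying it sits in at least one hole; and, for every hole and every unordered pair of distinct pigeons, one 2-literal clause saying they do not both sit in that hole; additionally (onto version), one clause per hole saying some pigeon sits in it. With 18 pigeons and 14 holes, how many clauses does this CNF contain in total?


onto-PHP(18,14): 18 pigeons, 14 holes, 18*14 = 252 variables.
- pigeon clauses: one per pigeon -> 18 clauses
- hole clauses: 14 holes * C(18,2) = 14 * 153 -> 2142 clauses
- onto clauses: one per hole -> 14 clauses
Total clauses = 18 + 2142 + 14 = 2174

2174


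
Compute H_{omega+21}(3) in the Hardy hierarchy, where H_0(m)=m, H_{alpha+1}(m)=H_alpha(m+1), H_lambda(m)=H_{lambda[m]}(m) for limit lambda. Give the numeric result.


H_{omega+21}(3):
Unwind the 21 successor steps: H_{omega+21}(3) = H_omega(3+21) = H_omega(24).
H_omega(m) = H_m(m) = m + m = 2m.
Result = 2 * 24 = 48

48


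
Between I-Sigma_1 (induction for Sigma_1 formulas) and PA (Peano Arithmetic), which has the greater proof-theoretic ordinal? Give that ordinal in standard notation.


Proof-theoretic ordinal of I-Sigma_1 (induction for Sigma_1 formulas): omega^omega
Proof-theoretic ordinal of PA (Peano Arithmetic): epsilon_0
Comparing: omega^omega < epsilon_0.
The larger ordinal is epsilon_0 (from PA (Peano Arithmetic)).

epsilon_0


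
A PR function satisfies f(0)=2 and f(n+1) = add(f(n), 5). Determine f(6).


f(0) = 2
f(1) = add(f(0), 5) = add(2, 5) = 7
f(2) = add(f(1), 5) = add(7, 5) = 12
f(3) = add(f(2), 5) = add(12, 5) = 17
f(4) = add(f(3), 5) = add(17, 5) = 22
f(5) = add(f(4), 5) = add(22, 5) = 27
f(6) = add(f(5), 5) = add(27, 5) = 32


32


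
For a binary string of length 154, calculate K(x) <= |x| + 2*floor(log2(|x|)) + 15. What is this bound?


floor(log2(154)) = 7
2 * 7 = 14
K(x) <= 154 + 14 + 15 = 183

183


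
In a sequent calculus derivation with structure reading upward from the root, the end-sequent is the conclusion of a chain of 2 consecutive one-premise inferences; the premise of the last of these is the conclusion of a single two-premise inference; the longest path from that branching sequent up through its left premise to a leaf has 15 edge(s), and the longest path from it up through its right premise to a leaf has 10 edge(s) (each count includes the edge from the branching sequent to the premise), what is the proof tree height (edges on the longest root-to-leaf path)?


Longest path through the left premise: 15 edges (measured from the branching sequent)
Longest path through the right premise: 10 edges
Height of the subtree rooted at the branching sequent: max(15, 10) = 15
The branching sequent sits 2 edges above the root (the chain of one-premise inferences), so height = 15 + 2 = 17

17


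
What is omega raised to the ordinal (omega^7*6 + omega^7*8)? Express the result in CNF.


omega^(omega^7*6 + omega^7*8):
Both terms of the exponent have the same exponent 7, so they merge: omega^7*6 + omega^7*8 = omega^7*(6+8) = omega^7*14.
omega raised to a CNF ordinal is a single CNF term: Result = omega^(omega^7*14)

omega^(omega^7*14)


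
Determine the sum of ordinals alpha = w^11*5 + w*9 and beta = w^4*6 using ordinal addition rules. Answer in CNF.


Ordinal addition (w^11*5 + w*9) + w^4*6:
alpha's leading term has exponent 11 > beta's exponent 4, so it survives.
alpha's tail term has exponent 1 < beta's exponent 4, so it is absorbed by beta.
In ordinal addition, any term followed by a strictly larger-exponent term is absorbed.
Result = w^11*5 + w^4*6

w^11*5 + w^4*6


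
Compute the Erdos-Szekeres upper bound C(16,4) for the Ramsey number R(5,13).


R(5,13) <= C(5+13-2, 5-1) = C(16, 4)
C(16, 4) = 16! / (4! * 12!)
= 1820

1820


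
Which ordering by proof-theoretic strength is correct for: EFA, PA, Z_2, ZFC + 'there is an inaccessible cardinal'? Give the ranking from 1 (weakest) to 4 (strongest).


Ordering by consistency strength:
1. EFA
2. PA
3. Z_2
4. ZFC + 'there is an inaccessible cardinal'


EFA=1, PA=2, Z_2=3, ZFC + 'there is an inaccessible cardinal'=4


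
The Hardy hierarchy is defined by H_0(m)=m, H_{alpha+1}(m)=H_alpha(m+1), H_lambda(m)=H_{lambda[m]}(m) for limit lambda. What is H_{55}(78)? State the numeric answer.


H_55(78):
For finite ordinals k, H_k(n) = n + k (each successor step adds 1).
H_55(78) = 78 + 55 = 133

133


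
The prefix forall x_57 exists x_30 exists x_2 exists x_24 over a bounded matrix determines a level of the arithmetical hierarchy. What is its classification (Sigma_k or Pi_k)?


Leading quantifier is forall, so the class is Pi.
Number of quantifier blocks = alternations + 1 = 1 + 1 = 2.
Classification: Pi_2

Pi_2


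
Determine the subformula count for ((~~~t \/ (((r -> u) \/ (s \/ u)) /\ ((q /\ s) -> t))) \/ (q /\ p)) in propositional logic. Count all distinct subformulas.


Formula: ((~~~t \/ (((r -> u) \/ (s \/ u)) /\ ((q /\ s) -> t))) \/ (q /\ p))
Subformulas found:
  1. r
  2. q
  3. u
  4. s
  5. t
  6. p
  7. ~t
  8. ~~t
  9. ~~~t
  10. (q /\ p)
  11. (s \/ u)
  12. (q /\ s)
  13. (r -> u)
  14. ((q /\ s) -> t)
  15. ((r -> u) \/ (s \/ u))
  16. (((r -> u) \/ (s \/ u)) /\ ((q /\ s) -> t))
  17. (~~~t \/ (((r -> u) \/ (s \/ u)) /\ ((q /\ s) -> t)))
  18. ((~~~t \/ (((r -> u) \/ (s \/ u)) /\ ((q /\ s) -> t))) \/ (q /\ p))
Total distinct subformulas = 18

18


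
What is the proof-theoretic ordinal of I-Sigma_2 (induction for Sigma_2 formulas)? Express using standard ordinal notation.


The proof-theoretic ordinal of I-Sigma_2 (induction for Sigma_2 formulas) is a standard result in ordinal analysis.
This ordinal is the supremum of order types of primitive recursive well-orderings
that the theory can prove to be well-ordered.
For I-Sigma_2 (induction for Sigma_2 formulas), the proof-theoretic ordinal is omega^(omega^omega).

omega^(omega^omega)


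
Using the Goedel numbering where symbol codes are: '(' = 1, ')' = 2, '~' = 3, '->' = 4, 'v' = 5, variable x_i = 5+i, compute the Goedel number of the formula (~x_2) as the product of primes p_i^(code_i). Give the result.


Formula: (~x_2)
Symbol codes: [1, 3, 7, 2]
Primes: [2, 3, 5, 7]
p_1^1 = 2^1 = 2
p_2^3 = 3^3 = 27
p_3^7 = 5^7 = 78125
p_4^2 = 7^2 = 49
Product = 206718750

206718750


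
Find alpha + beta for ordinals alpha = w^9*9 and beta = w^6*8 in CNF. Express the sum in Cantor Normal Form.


Ordinal addition w^9*9 + w^6*8:
Leading exponent of alpha (9) > leading exponent of beta (6).
Since alpha's term has higher exponent than beta's leading term,
the sum is simply alpha followed by beta.
Result = w^9*9 + w^6*8

w^9*9 + w^6*8


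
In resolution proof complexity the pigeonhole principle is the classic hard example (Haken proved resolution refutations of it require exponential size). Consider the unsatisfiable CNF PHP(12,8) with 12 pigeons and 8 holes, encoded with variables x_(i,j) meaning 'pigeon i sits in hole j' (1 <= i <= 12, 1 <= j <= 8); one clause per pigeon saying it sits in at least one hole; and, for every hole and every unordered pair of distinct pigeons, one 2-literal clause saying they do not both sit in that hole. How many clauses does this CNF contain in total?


PHP(12,8): 12 pigeons, 8 holes, 12*8 = 96 variables.
- pigeon clauses: one per pigeon -> 12 clauses
- hole clauses: 8 holes * C(12,2) = 8 * 66 -> 528 clauses
Total clauses = 12 + 528 = 540

540


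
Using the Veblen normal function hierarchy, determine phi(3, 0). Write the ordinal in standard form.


phi(3, 0):
phi(3, beta) = eta_beta (the beta-th eta number, fixed point of zeta).
phi(3, 0) = eta_0

eta_0


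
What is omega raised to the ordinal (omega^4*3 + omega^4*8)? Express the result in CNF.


omega^(omega^4*3 + omega^4*8):
Both terms of the exponent have the same exponent 4, so they merge: omega^4*3 + omega^4*8 = omega^4*(3+8) = omega^4*11.
omega raised to a CNF ordinal is a single CNF term: Result = omega^(omega^4*11)

omega^(omega^4*11)


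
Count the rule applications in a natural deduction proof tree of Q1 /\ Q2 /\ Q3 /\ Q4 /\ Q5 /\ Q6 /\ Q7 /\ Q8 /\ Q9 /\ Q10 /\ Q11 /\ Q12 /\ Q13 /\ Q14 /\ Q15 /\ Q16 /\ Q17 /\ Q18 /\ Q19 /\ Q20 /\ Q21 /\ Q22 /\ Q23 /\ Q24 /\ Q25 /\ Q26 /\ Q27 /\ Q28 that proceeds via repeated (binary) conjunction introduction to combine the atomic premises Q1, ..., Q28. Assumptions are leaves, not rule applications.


The target conjunction has 28 conjuncts, i.e. 27 binary /\ connectives.
Each conjunction-intro joins two pieces, so 28 atoms require 28-1 = 27 applications.
Total inference nodes = 27

27


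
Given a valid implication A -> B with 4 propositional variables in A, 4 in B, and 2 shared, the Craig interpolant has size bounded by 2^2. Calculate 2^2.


Shared atoms = 2
Craig interpolant size bound = 2^2
= 4

4


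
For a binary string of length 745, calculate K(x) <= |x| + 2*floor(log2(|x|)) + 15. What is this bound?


floor(log2(745)) = 9
2 * 9 = 18
K(x) <= 745 + 18 + 15 = 778

778


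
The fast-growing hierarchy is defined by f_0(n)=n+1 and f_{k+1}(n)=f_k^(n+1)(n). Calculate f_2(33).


f_2(33) = f_1^34(33)
f_1(m) = 2m + 1.
Iterating: f_1^k(n) = 2^k*(n+1) - 1.
f_2(33) = 2^34*(33+1) - 1 = 17179869184*34 - 1 = 584115552255

584115552255


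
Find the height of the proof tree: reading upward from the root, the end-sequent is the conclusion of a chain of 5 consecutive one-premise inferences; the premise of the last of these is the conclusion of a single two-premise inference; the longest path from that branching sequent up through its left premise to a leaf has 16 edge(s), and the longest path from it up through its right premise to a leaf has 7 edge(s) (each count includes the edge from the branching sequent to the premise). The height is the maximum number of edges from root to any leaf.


Longest path through the left premise: 16 edges (measured from the branching sequent)
Longest path through the right premise: 7 edges
Height of the subtree rooted at the branching sequent: max(16, 7) = 16
The branching sequent sits 5 edges above the root (the chain of one-premise inferences), so height = 16 + 5 = 21

21


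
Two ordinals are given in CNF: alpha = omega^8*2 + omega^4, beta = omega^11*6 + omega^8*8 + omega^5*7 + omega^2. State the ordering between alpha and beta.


Compare term by term from highest exponent:
alpha = omega^8*2 + omega^4
beta = omega^11*6 + omega^8*8 + omega^5*7 + omega^2
Term 1: alpha has omega^8*2, beta has omega^11*6
Term 2: alpha has omega^4*1, beta has omega^8*8
Term 3: alpha has omega^0*0, beta has omega^5*7
Term 4: alpha has omega^0*0, beta has omega^2*1
Result: alpha < beta

alpha < beta


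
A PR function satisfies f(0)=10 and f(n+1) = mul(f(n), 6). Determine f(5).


f(0) = 10
f(1) = mul(f(0), 6) = mul(10, 6) = 60
f(2) = mul(f(1), 6) = mul(60, 6) = 360
f(3) = mul(f(2), 6) = mul(360, 6) = 2160
f(4) = mul(f(3), 6) = mul(2160, 6) = 12960
f(5) = mul(f(4), 6) = mul(12960, 6) = 77760


77760


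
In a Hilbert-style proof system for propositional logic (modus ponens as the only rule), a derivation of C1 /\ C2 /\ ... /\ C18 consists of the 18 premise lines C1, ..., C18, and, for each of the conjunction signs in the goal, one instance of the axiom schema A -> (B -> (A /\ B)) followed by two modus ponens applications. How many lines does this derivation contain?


Conjoining 18 premises:
- 18 premise lines
- the goal has 17 conjunction signs; each costs 1 axiom instance + 2 MP = 3 lines: 3 * 17 = 51
Total = 18 + 51 = 69 lines.

69


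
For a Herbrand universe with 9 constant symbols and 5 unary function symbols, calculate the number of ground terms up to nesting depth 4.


Herbrand terms by depth:
Depth 0: 9 constants
Depth 1: 45 new terms (running total: 54)
Depth 2: 225 new terms (running total: 279)
Depth 3: 1125 new terms (running total: 1404)
Depth 4: 5625 new terms (running total: 7029)
Total distinct ground terms = 7029

7029


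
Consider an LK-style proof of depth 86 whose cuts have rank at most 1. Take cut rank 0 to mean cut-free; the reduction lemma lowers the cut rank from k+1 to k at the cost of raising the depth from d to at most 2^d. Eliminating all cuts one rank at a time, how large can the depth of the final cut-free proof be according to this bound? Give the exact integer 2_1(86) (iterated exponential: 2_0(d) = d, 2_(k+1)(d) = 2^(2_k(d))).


Each rank reduction sends depth d to at most 2^d; cut rank r needs r reductions.
2_0(86) = 86
2_1(86) = 2^86 = 77371252455336267181195264
Cut-free depth bound = 77371252455336267181195264

77371252455336267181195264


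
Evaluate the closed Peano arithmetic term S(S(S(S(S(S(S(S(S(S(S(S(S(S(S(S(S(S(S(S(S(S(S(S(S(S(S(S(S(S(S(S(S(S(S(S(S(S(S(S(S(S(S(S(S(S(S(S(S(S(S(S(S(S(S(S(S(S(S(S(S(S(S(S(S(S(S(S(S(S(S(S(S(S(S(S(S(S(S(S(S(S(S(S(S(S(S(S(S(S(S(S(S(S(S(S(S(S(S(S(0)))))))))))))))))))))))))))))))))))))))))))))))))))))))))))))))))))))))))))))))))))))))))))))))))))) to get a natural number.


Counting successors applied to 0:
100 applications of S to 0 = 100

100


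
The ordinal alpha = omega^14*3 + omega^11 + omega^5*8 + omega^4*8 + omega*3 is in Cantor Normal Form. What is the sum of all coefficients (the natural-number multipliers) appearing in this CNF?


CNF: omega^14*3 + omega^11 + omega^5*8 + omega^4*8 + omega*3
Coefficients: 3 + 1 + 8 + 8 + 3 = 23

23


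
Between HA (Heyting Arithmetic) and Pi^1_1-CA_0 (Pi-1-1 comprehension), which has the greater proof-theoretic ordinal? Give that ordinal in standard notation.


Proof-theoretic ordinal of HA (Heyting Arithmetic): epsilon_0
Proof-theoretic ordinal of Pi^1_1-CA_0 (Pi-1-1 comprehension): psi_0(Omega_omega)
Comparing: epsilon_0 < psi_0(Omega_omega).
The larger ordinal is psi_0(Omega_omega) (from Pi^1_1-CA_0 (Pi-1-1 comprehension)).

psi_0(Omega_omega)


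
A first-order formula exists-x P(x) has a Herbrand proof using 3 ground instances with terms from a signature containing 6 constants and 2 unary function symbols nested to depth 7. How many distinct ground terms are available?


Herbrand terms by depth:
Depth 0: 6 constants
Depth 1: 12 new terms (running total: 18)
Depth 2: 24 new terms (running total: 42)
Depth 3: 48 new terms (running total: 90)
Depth 4: 96 new terms (running total: 186)
Depth 5: 192 new terms (running total: 378)
Depth 6: 384 new terms (running total: 762)
Depth 7: 768 new terms (running total: 1530)
Total distinct ground terms = 1530

1530
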